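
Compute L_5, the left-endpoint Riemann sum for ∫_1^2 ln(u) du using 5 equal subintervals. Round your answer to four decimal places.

0.3153

Δu = (2 − 1)/5 = 0.2.
Left endpoints: 1, 1.2, 1.4, 1.6, 1.8.
f(1) ≈ 0.0000, f(1.2) ≈ 0.1823, f(1.4) ≈ 0.3365, f(1.6) ≈ 0.4700, f(1.8) ≈ 0.5878.
Sum = Δu · [f(1) + f(1.2) + f(1.4) + f(1.6) + f(1.8)].
Sum ≈ 0.3153.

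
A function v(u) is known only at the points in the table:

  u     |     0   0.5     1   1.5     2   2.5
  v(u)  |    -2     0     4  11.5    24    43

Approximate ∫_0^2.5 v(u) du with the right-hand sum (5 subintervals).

41.25

Δu = 0.5.
Sum = 0.5·[0 + 4 + 11.5 + 24 + 43] = 41.25.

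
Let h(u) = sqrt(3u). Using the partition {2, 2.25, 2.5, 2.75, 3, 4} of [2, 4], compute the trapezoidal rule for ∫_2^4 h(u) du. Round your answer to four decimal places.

5.9655

Subinterval widths: 0.25, 0.25, 0.25, 0.25, 1.
h(2) ≈ 2.4495, h(2.25) ≈ 2.5981, h(2.5) ≈ 2.7386, h(2.75) ≈ 2.8723, h(3) ≈ 3.0000, h(4) ≈ 3.4641.
On each subinterval the trapezoid contributes (Δu_i/2)·[h(u_{i-1}) + h(u_i)].
Sum ≈ 5.9655.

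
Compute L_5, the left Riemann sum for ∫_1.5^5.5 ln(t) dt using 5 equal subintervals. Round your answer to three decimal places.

4.223

Δt = (5.5 − 1.5)/5 = 0.8.
Left endpoints: 1.5, 2.3, 3.1, 3.9, 4.7.
f(1.5) ≈ 0.405, f(2.3) ≈ 0.833, f(3.1) ≈ 1.131, f(3.9) ≈ 1.361, f(4.7) ≈ 1.548.
Sum = Δt · [f(1.5) + f(2.3) + f(3.1) + f(3.9) + f(4.7)].
Sum ≈ 4.223.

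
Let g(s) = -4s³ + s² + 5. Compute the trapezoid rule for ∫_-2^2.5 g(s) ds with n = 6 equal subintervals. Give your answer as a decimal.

Δs = (2.5 − (-2))/6 = 0.75.
g(-2) = 41, g(-1.25) = 14.375, g(-0.5) = 5.75, g(0.25) = 5, g(1) = 2, g(1.75) = -13.375, g(2.5) = -51.25.
T_6 = (Δs/2)·[g(s_0) + 2g(s_1) + ... + 2g(s_{5}) + g(s_6)].
Sum = 6.46875.

6.46875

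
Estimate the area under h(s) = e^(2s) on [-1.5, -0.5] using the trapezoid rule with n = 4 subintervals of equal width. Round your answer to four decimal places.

0.1623

Δs = (-0.5 − (-1.5))/4 = 0.25.
h(-1.5) ≈ 0.0498, h(-1.25) ≈ 0.0821, h(-1) ≈ 0.1353, h(-0.75) ≈ 0.2231, h(-0.5) ≈ 0.3679.
T_4 = (Δs/2)·[h(s_0) + 2h(s_1) + 2h(s_2) + 2h(s_3) + h(s_4)].
Sum ≈ 0.1623.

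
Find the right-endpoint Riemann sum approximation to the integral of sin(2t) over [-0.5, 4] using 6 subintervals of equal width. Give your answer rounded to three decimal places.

Δt = (4 − (-0.5))/6 = 0.75.
Right endpoints: 0.25, 1, 1.75, 2.5, 3.25, 4.
f(0.25) ≈ 0.479, f(1) ≈ 0.909, f(1.75) ≈ -0.351, f(2.5) ≈ -0.959, f(3.25) ≈ 0.215, f(4) ≈ 0.989.
Sum = Δt · [f(0.25) + f(1) + f(1.75) + ...].
Sum ≈ 0.963.

0.963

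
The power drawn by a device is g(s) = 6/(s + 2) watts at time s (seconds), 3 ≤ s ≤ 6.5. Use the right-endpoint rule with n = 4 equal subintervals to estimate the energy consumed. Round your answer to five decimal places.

Δs = (6.5 − 3)/4 = 0.875.
Right endpoints: 3.875, 4.75, 5.625, 6.5.
g(3.875) = 48/47, g(4.75) = 8/9, g(5.625) = 48/61, g(6.5) = 12/17.
Sum = Δs · [g(3.875) + g(4.75) + g(5.625) + g(6.5)].
Sum ≈ 2.97757.

2.97757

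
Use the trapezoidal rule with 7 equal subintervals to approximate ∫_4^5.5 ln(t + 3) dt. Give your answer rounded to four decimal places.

Δt = (5.5 − 4)/7 = 3/14.
f(4) ≈ 1.9459, f(59/14) ≈ 1.9761, f(31/7) ≈ 2.0053, f(65/14) ≈ 2.0338, f(34/7) ≈ 2.0614, f(71/14) ≈ 2.0883, f(37/7) ≈ 2.1145, f(5.5) ≈ 2.1401.
T_7 = (Δt/2)·[f(t_0) + 2f(t_1) + ... + 2f(t_{6}) + f(t_7)].
Sum ≈ 3.0691.

3.0691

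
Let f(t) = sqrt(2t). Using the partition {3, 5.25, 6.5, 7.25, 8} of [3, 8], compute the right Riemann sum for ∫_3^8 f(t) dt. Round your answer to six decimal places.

Subinterval widths: 2.25, 1.25, 0.75, 0.75.
Right endpoints: 5.25, 6.5, 7.25, 8.
f(5.25) ≈ 3.240370, f(6.5) ≈ 3.605551, f(7.25) ≈ 3.807887, f(8) ≈ 4.000000.
Sum = Σ Δt_i · f(t_i).
Sum ≈ 17.653687.

17.653687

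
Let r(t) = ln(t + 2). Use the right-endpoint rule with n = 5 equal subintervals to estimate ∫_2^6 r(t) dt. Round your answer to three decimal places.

7.361

Δt = (6 − 2)/5 = 0.8.
Right endpoints: 2.8, 3.6, 4.4, 5.2, 6.
r(2.8) ≈ 1.569, r(3.6) ≈ 1.723, r(4.4) ≈ 1.856, r(5.2) ≈ 1.974, r(6) ≈ 2.079.
Sum = Δt · [r(2.8) + r(3.6) + r(4.4) + r(5.2) + r(6)].
Sum ≈ 7.361.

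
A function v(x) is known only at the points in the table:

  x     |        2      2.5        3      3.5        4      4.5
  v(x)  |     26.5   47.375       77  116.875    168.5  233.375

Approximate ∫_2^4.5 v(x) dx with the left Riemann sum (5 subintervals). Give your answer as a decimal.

218.125

Δx = 0.5.
Sum = 0.5·[26.5 + 47.375 + 77 + 116.875 + 168.5] = 218.125.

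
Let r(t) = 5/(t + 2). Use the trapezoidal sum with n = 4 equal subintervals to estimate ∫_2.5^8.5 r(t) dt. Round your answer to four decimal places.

4.2738

Δt = (8.5 − 2.5)/4 = 1.5.
r(2.5) = 10/9, r(4) = 5/6, r(5.5) = 2/3, r(7) = 5/9, r(8.5) = 10/21.
T_4 = (Δt/2)·[r(t_0) + 2r(t_1) + 2r(t_2) + 2r(t_3) + r(t_4)].
Sum ≈ 4.2738.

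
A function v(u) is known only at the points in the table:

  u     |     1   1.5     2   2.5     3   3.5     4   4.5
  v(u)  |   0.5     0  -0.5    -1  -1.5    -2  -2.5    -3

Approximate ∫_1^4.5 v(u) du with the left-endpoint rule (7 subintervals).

-3.5

Δu = 0.5.
Sum = 0.5·[0.5 + 0 + (-0.5) + (-1) + (-1.5) + (-2) + (-2.5)] = -3.5.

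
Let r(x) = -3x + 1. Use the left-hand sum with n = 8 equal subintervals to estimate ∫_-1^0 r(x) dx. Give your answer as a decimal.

Δx = (0 − (-1))/8 = 0.125.
Left endpoints: -1, -0.875, -0.75, -0.625, -0.5, -0.375, -0.25, -0.125.
r(-1) = 4, r(-0.875) = 3.625, r(-0.75) = 3.25, r(-0.625) = 2.875, r(-0.5) = 2.5, r(-0.375) = 2.125, r(-0.25) = 1.75, r(-0.125) = 1.375.
Sum = Δx · [r(-1) + r(-0.875) + r(-0.75) + ...].
Sum = 2.6875.

2.6875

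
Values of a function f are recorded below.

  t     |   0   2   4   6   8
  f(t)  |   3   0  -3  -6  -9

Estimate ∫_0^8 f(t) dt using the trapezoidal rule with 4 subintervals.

Δt = 2.
T_4 = (2/2)·[3 + 2·0 + 2·(-3) + 2·(-6) + (-9)] = -24.

-24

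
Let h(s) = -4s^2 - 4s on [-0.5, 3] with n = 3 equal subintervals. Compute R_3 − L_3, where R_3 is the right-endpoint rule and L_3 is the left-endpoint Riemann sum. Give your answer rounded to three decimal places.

R_3 ≈ -85.42593.
L_3 ≈ -28.25926.
R_3 − L_3 ≈ -57.167.

-57.167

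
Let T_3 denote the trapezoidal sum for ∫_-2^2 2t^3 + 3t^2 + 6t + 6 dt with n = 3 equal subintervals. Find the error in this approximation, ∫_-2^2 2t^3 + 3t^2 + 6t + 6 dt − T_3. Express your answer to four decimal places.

-3.5556

Exact integral: ∫_-2^2 f(t) dt = 40.
T_3 ≈ 43.555556.
Error ≈ 40 − 43.555556 ≈ -3.5556.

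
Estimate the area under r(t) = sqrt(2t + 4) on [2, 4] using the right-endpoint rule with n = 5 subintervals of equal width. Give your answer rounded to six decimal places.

6.440204

Δt = (4 − 2)/5 = 0.4.
Right endpoints: 2.4, 2.8, 3.2, 3.6, 4.
r(2.4) ≈ 2.966479, r(2.8) ≈ 3.098387, r(3.2) ≈ 3.224903, r(3.6) ≈ 3.346640, r(4) ≈ 3.464102.
Sum = Δt · [r(2.4) + r(2.8) + r(3.2) + r(3.6) + r(4)].
Sum ≈ 6.440204.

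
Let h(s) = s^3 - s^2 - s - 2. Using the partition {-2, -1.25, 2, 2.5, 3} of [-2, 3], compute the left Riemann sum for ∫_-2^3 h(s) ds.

Subinterval widths: 0.75, 3.25, 0.5, 0.5.
Left endpoints: -2, -1.25, 2, 2.5.
h(-2) = -12, h(-1.25) = -4.265625, h(2) = 0, h(2.5) = 4.875.
Sum = Σ Δs_i · h(s_i).
Sum = -20.42578125.

-20.42578125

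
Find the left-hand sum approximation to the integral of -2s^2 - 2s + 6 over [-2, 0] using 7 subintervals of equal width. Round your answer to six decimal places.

Δs = (0 − (-2))/7 = 2/7.
Left endpoints: -2, -12/7, -10/7, -8/7, -6/7, -4/7, -2/7.
f(-2) = 2, f(-12/7) = 174/49, f(-10/7) = 234/49, f(-8/7) = 278/49, f(-6/7) = 306/49, f(-4/7) = 318/49, f(-2/7) = 314/49.
Sum = Δs · [f(-2) + f(-12/7) + f(-10/7) + ...].
Sum ≈ 10.040816.

10.040816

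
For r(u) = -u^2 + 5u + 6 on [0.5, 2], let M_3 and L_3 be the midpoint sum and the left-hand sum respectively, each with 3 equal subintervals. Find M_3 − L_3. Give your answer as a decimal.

M_3 = 15.78125.
L_3 = 14.75.
M_3 − L_3 = 1.03125.

1.03125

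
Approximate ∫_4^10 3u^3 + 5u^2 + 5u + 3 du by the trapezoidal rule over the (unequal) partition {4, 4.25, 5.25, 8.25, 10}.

Subinterval widths: 0.25, 1, 3, 1.75.
f(4) = 295, f(4.25) = 344.859375, f(5.25) = 601.171875, f(8.25) = 2069.109375, f(10) = 3553.
On each subinterval the trapezoid contributes (Δu_i/2)·[f(u_{i-1}) + f(u_i)].
Sum = 9477.765625.

9477.765625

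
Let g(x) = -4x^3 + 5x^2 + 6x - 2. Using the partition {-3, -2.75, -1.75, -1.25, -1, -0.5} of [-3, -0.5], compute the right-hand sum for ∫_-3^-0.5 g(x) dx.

Subinterval widths: 0.25, 1, 0.5, 0.25, 0.5.
Right endpoints: -2.75, -1.75, -1.25, -1, -0.5.
g(-2.75) = 102.5, g(-1.75) = 24.25, g(-1.25) = 6.125, g(-1) = 1, g(-0.5) = -3.25.
Sum = Σ Δx_i · g(x_i).
Sum = 51.5625.

51.5625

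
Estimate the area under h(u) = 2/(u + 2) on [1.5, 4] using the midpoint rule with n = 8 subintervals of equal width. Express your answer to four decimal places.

Δu = (4 − 1.5)/8 = 0.3125.
Midpoints: 1.65625, 1.96875, 2.28125, 2.59375, 2.90625, 3.21875, 3.53125, 3.84375.
h(1.65625) = 64/117, h(1.96875) = 64/127, h(2.28125) = 64/137, h(2.59375) = 64/147, h(2.90625) = 64/157, h(3.21875) = 64/167, h(3.53125) = 64/177, h(3.84375) = 64/187.
Sum = Δu · [h(1.65625) + h(1.96875) + h(2.28125) + ...].
Sum ≈ 1.0776.

1.0776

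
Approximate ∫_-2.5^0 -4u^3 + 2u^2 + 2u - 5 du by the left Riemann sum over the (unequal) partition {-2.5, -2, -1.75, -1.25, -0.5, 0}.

Subinterval widths: 0.5, 0.25, 0.5, 0.75, 0.5.
Left endpoints: -2.5, -2, -1.75, -1.25, -0.5.
f(-2.5) = 65, f(-2) = 31, f(-1.75) = 19.0625, f(-1.25) = 3.4375, f(-0.5) = -5.
Sum = Σ Δu_i · f(u_i).
Sum = 49.859375.

49.859375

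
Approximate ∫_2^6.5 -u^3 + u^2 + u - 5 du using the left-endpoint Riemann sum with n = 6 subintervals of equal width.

Δu = (6.5 − 2)/6 = 0.75.
Left endpoints: 2, 2.75, 3.5, 4.25, 5, 5.75.
f(2) = -7, f(2.75) = -15.484375, f(3.5) = -32.125, f(4.25) = -59.453125, f(5) = -100, f(5.75) = -156.296875.
Sum = Δu · [f(2) + f(2.75) + f(3.5) + ...].
Sum = -277.76953125.

-277.76953125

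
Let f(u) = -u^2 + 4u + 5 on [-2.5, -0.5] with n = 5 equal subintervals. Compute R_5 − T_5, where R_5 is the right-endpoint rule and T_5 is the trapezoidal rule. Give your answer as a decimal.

R_5 = -4.42.
T_5 = -7.22.
R_5 − T_5 = 2.8.

2.8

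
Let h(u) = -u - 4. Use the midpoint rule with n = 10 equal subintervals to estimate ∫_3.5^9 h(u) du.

-56.375

Δu = (9 − 3.5)/10 = 0.55.
Midpoints: 3.775, 4.325, 4.875, 5.425, 5.975, 6.525, 7.075, 7.625, 8.175, 8.725.
h(3.775) = -7.775, h(4.325) = -8.325, h(4.875) = -8.875, h(5.425) = -9.425, h(5.975) = -9.975, h(6.525) = -10.525, h(7.075) = -11.075, h(7.625) = -11.625, h(8.175) = -12.175, h(8.725) = -12.725.
Sum = Δu · [h(3.775) + h(4.325) + h(4.875) + ...].
Sum = -56.375.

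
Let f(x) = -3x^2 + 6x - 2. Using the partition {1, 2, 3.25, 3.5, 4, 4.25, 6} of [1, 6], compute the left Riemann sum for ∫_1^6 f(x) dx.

Subinterval widths: 1, 1.25, 0.25, 0.5, 0.25, 1.75.
Left endpoints: 1, 2, 3.25, 3.5, 4, 4.25.
f(1) = 1, f(2) = -2, f(3.25) = -14.1875, f(3.5) = -17.75, f(4) = -26, f(4.25) = -30.6875.
Sum = Σ Δx_i · f(x_i).
Sum = -74.125.

-74.125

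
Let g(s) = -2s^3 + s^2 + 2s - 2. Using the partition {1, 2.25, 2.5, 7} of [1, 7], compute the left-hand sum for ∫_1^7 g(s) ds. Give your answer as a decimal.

Subinterval widths: 1.25, 0.25, 4.5.
Left endpoints: 1, 2.25, 2.5.
g(1) = -1, g(2.25) = -15.21875, g(2.5) = -22.
Sum = Σ Δs_i · g(s_i).
Sum = -104.0546875.

-104.0546875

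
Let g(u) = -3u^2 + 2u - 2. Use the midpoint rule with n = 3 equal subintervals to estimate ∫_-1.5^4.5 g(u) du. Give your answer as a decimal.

Δu = (4.5 − (-1.5))/3 = 2.
Midpoints: -0.5, 1.5, 3.5.
g(-0.5) = -3.75, g(1.5) = -5.75, g(3.5) = -31.75.
Sum = Δu · [g(-0.5) + g(1.5) + g(3.5)].
Sum = -82.5.

-82.5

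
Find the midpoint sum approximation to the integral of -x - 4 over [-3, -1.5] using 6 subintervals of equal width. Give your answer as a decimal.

Δx = (-1.5 − (-3))/6 = 0.25.
Midpoints: -2.875, -2.625, -2.375, -2.125, -1.875, -1.625.
f(-2.875) = -1.125, f(-2.625) = -1.375, f(-2.375) = -1.625, f(-2.125) = -1.875, f(-1.875) = -2.125, f(-1.625) = -2.375.
Sum = Δx · [f(-2.875) + f(-2.625) + f(-2.375) + ...].
Sum = -2.625.

-2.625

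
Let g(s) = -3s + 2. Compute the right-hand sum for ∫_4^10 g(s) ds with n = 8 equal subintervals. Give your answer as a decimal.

-120.75

Δs = (10 − 4)/8 = 0.75.
Right endpoints: 4.75, 5.5, 6.25, 7, 7.75, 8.5, 9.25, 10.
g(4.75) = -12.25, g(5.5) = -14.5, g(6.25) = -16.75, g(7) = -19, g(7.75) = -21.25, g(8.5) = -23.5, g(9.25) = -25.75, g(10) = -28.
Sum = Δs · [g(4.75) + g(5.5) + g(6.25) + ...].
Sum = -120.75.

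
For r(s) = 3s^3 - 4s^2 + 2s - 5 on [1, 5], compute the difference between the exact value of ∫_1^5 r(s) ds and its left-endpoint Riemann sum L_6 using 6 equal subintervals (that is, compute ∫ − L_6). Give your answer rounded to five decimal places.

Exact integral: ∫_1^5 r(s) ds ≈ 306.6666667.
L_6 ≈ 218.8148148.
Error ≈ 306.6666667 − 218.8148148 ≈ 87.85185.

87.85185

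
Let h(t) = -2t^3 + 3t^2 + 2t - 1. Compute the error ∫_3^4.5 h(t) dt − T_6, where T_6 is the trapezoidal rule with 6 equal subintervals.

Exact integral: ∫_3^4.5 h(t) dt = -90.65625.
T_6 = -90.9609375.
Error = -90.65625 − (-90.9609375) = 0.3046875.

0.3046875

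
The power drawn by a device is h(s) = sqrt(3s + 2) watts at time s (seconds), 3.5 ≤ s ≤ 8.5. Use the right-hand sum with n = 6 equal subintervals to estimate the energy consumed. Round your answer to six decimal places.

22.929900

Δs = (8.5 − 3.5)/6 = 5/6.
Right endpoints: 13/3, 31/6, 6, 41/6, 23/3, 8.5.
h(13/3) ≈ 3.872983, h(31/6) ≈ 4.183300, h(6) ≈ 4.472136, h(41/6) ≈ 4.743416, h(23/3) ≈ 5.000000, h(8.5) ≈ 5.244044.
Sum = Δs · [h(13/3) + h(31/6) + h(6) + ...].
Sum ≈ 22.929900.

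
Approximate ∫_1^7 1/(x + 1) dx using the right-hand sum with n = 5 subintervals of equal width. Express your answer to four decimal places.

1.1885

Δx = (7 − 1)/5 = 1.2.
Right endpoints: 2.2, 3.4, 4.6, 5.8, 7.
f(2.2) = 0.3125, f(3.4) = 5/22, f(4.6) = 5/28, f(5.8) = 5/34, f(7) = 0.125.
Sum = Δx · [f(2.2) + f(3.4) + f(4.6) + f(5.8) + f(7)].
Sum ≈ 1.1885.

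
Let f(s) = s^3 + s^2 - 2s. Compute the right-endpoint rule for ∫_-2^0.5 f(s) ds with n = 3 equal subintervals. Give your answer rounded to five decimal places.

1.85185

Δs = (0.5 − (-2))/3 = 5/6.
Right endpoints: -7/6, -1/3, 0.5.
f(-7/6) = 455/216, f(-1/3) = 20/27, f(0.5) = -0.625.
Sum = Δs · [f(-7/6) + f(-1/3) + f(0.5)].
Sum ≈ 1.85185.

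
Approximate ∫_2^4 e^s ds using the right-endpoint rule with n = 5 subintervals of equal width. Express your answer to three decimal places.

Δs = (4 − 2)/5 = 0.4.
Right endpoints: 2.4, 2.8, 3.2, 3.6, 4.
f(2.4) ≈ 11.023, f(2.8) ≈ 16.445, f(3.2) ≈ 24.533, f(3.6) ≈ 36.598, f(4) ≈ 54.598.
Sum = Δs · [f(2.4) + f(2.8) + f(3.2) + f(3.6) + f(4)].
Sum ≈ 57.279.

57.279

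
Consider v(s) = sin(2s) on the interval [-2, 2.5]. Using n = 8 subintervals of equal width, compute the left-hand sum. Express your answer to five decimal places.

0.06440

Δs = (2.5 − (-2))/8 = 0.5625.
Left endpoints: -2, -1.4375, -0.875, -0.3125, 0.25, 0.8125, 1.375, 1.9375.
v(-2) ≈ 0.75680, v(-1.4375) ≈ -0.26345, v(-0.875) ≈ -0.98399, v(-0.3125) ≈ -0.58510, v(0.25) ≈ 0.47943, v(0.8125) ≈ 0.99853, v(1.375) ≈ 0.38166, v(1.9375) ≈ -0.66940.
Sum = Δs · [v(-2) + v(-1.4375) + v(-0.875) + ...].
Sum ≈ 0.06440.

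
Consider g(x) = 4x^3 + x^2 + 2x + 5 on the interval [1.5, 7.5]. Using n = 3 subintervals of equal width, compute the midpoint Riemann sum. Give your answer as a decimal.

Δx = (7.5 − 1.5)/3 = 2.
Midpoints: 2.5, 4.5, 6.5.
g(2.5) = 78.75, g(4.5) = 398.75, g(6.5) = 1158.75.
Sum = Δx · [g(2.5) + g(4.5) + g(6.5)].
Sum = 3272.5.

3272.5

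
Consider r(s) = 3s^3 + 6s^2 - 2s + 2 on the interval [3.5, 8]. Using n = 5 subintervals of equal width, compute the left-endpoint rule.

Δs = (8 − 3.5)/5 = 0.9.
Left endpoints: 3.5, 4.4, 5.3, 6.2, 7.1.
r(3.5) = 197.125, r(4.4) = 364.912, r(5.3) = 606.571, r(6.2) = 935.224, r(7.1) = 1363.993.
Sum = Δs · [r(3.5) + r(4.4) + r(5.3) + r(6.2) + r(7.1)].
Sum = 3121.0425.

3121.0425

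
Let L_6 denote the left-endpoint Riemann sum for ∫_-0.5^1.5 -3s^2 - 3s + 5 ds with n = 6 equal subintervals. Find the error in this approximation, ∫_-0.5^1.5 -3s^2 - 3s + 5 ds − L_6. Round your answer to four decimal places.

Exact integral: ∫_-0.5^1.5 f(s) ds = 3.5.
L_6 ≈ 5.388889.
Error ≈ 3.5 − 5.388889 ≈ -1.8889.

-1.8889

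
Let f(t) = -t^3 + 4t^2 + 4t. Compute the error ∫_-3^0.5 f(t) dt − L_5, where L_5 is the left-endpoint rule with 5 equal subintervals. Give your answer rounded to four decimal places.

-19.0590

Exact integral: ∫_-3^0.5 f(t) dt ≈ 38.901042.
L_5 = 57.96.
Error ≈ 38.901042 − 57.96 ≈ -19.0590.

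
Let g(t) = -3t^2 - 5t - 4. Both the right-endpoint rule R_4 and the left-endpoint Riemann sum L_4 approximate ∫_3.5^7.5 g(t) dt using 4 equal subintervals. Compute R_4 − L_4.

-152

R_4 = -583.
L_4 = -431.
R_4 − L_4 = -152.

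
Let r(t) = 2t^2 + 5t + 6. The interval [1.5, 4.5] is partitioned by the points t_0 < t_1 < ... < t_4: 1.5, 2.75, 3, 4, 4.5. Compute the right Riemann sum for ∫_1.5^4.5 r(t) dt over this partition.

Subinterval widths: 1.25, 0.25, 1, 0.5.
Right endpoints: 2.75, 3, 4, 4.5.
r(2.75) = 34.875, r(3) = 39, r(4) = 58, r(4.5) = 69.
Sum = Σ Δt_i · r(t_i).
Sum = 145.84375.

145.84375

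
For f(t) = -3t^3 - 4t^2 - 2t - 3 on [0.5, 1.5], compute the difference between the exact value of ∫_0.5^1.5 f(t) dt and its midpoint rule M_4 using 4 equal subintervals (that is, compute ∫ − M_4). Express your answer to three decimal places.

Exact integral: ∫_0.5^1.5 f(t) dt ≈ -13.08333.
M_4 = -13.015625.
Error ≈ -13.08333 − (-13.015625) ≈ -0.068.

-0.068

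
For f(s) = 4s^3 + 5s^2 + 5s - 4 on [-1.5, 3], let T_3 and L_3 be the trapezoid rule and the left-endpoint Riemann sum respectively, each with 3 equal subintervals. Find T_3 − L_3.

T_3 = 149.0625.
L_3 = 15.75.
T_3 − L_3 = 133.3125.

133.3125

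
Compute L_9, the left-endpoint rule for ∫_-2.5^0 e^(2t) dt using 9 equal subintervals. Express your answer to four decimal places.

0.3714

Δt = (0 − (-2.5))/9 = 5/18.
Left endpoints: -2.5, -20/9, -35/18, -5/3, -25/18, -10/9, -5/6, -5/9, -5/18.
f(-2.5) ≈ 0.0067, f(-20/9) ≈ 0.0117, f(-35/18) ≈ 0.0205, f(-5/3) ≈ 0.0357, f(-25/18) ≈ 0.0622, f(-10/9) ≈ 0.1084, f(-5/6) ≈ 0.1889, f(-5/9) ≈ 0.3292, f(-5/18) ≈ 0.5738.
Sum = Δt · [f(-2.5) + f(-20/9) + f(-35/18) + ...].
Sum ≈ 0.3714.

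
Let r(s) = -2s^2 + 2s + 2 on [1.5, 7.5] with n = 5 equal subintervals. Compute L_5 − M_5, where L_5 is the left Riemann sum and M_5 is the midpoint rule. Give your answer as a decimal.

L_5 = -158.28.
M_5 = -211.56.
L_5 − M_5 = 53.28.

53.28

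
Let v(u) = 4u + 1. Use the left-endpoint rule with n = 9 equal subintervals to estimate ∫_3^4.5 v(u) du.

23.5

Δu = (4.5 − 3)/9 = 1/6.
Left endpoints: 3, 19/6, 10/3, 3.5, 11/3, 23/6, 4, 25/6, 13/3.
v(3) = 13, v(19/6) = 41/3, v(10/3) = 43/3, v(3.5) = 15, v(11/3) = 47/3, v(23/6) = 49/3, v(4) = 17, v(25/6) = 53/3, v(13/3) = 55/3.
Sum = Δu · [v(3) + v(19/6) + v(10/3) + ...].
Sum = 23.5.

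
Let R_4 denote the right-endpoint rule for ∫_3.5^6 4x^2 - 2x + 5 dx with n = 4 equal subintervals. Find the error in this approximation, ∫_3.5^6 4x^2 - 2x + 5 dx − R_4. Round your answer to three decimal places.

-28.776

Exact integral: ∫_3.5^6 f(x) dx ≈ 219.58333.
R_4 = 248.359375.
Error ≈ 219.58333 − 248.359375 ≈ -28.776.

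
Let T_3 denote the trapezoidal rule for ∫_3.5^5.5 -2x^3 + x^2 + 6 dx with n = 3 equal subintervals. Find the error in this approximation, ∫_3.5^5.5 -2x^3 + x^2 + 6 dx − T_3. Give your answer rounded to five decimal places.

3.85185

Exact integral: ∫_3.5^5.5 f(x) dx ≈ -329.3333333.
T_3 ≈ -333.1851852.
Error ≈ -329.3333333 − (-333.1851852) ≈ 3.85185.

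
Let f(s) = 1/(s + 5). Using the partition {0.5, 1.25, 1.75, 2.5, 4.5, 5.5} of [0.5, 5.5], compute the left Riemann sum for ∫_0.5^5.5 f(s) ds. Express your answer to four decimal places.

Subinterval widths: 0.75, 0.5, 0.75, 2, 1.
Left endpoints: 0.5, 1.25, 1.75, 2.5, 4.5.
f(0.5) = 2/11, f(1.25) = 0.16, f(1.75) = 4/27, f(2.5) = 2/15, f(4.5) = 2/19.
Sum = Σ Δs_i · f(s_i).
Sum ≈ 0.6994.

0.6994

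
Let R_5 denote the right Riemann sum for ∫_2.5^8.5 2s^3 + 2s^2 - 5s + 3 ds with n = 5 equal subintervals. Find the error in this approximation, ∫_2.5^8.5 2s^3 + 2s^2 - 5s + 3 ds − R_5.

Exact integral: ∫_2.5^8.5 f(s) ds = 2842.5.
R_5 = 3672.3.
Error = 2842.5 − 3672.3 = -829.8.

-829.8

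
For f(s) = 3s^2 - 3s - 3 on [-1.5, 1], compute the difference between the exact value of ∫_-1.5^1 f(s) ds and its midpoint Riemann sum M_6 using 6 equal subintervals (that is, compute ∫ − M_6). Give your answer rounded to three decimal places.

0.109

Exact integral: ∫_-1.5^1 f(s) ds = -1.25.
M_6 ≈ -1.35851.
Error ≈ -1.25 − (-1.35851) ≈ 0.109.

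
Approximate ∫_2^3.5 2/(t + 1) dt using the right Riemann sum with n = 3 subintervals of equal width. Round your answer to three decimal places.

Δt = (3.5 − 2)/3 = 0.5.
Right endpoints: 2.5, 3, 3.5.
f(2.5) = 4/7, f(3) = 0.5, f(3.5) = 4/9.
Sum = Δt · [f(2.5) + f(3) + f(3.5)].
Sum ≈ 0.758.

0.758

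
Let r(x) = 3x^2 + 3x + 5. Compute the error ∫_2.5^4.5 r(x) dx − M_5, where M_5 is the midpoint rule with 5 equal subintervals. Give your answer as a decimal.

Exact integral: ∫_2.5^4.5 r(x) dx = 106.5.
M_5 = 106.42.
Error = 106.5 − 106.42 = 0.08.

0.08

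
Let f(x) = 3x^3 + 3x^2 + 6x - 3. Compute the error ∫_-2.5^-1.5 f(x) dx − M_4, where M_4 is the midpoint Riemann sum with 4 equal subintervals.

Exact integral: ∫_-2.5^-1.5 f(x) dx = -28.25.
M_4 = -28.171875.
Error = -28.25 − (-28.171875) = -0.078125.

-0.078125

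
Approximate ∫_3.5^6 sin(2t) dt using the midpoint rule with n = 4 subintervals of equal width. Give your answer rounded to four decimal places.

-0.0480

Δt = (6 − 3.5)/4 = 0.625.
Midpoints: 3.8125, 4.4375, 5.0625, 5.6875.
f(3.8125) ≈ 0.9739, f(4.4375) ≈ 0.5225, f(5.0625) ≈ -0.6444, f(5.6875) ≈ -0.9289.
Sum = Δt · [f(3.8125) + f(4.4375) + f(5.0625) + f(5.6875)].
Sum ≈ -0.0480.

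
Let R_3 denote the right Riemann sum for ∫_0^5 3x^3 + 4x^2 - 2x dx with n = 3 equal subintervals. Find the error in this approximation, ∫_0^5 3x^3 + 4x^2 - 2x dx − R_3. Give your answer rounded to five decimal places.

Exact integral: ∫_0^5 f(x) dx ≈ 610.4166667.
R_3 ≈ 1059.2592593.
Error ≈ 610.4166667 − 1059.2592593 ≈ -448.84259.

-448.84259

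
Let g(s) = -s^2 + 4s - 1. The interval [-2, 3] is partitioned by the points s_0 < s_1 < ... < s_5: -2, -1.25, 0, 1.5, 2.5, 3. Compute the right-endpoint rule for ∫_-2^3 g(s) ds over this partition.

0.953125

Subinterval widths: 0.75, 1.25, 1.5, 1, 0.5.
Right endpoints: -1.25, 0, 1.5, 2.5, 3.
g(-1.25) = -7.5625, g(0) = -1, g(1.5) = 2.75, g(2.5) = 2.75, g(3) = 2.
Sum = Σ Δs_i · g(s_i).
Sum = 0.953125.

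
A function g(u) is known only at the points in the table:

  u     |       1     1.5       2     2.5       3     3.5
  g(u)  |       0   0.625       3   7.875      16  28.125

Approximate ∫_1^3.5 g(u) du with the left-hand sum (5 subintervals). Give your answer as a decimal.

Δu = 0.5.
Sum = 0.5·[0 + 0.625 + 3 + 7.875 + 16] = 13.75.

13.75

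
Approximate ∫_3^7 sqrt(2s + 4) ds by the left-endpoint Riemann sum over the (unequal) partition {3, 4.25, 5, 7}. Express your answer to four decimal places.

14.0878

Subinterval widths: 1.25, 0.75, 2.
Left endpoints: 3, 4.25, 5.
f(3) ≈ 3.1623, f(4.25) ≈ 3.5355, f(5) ≈ 3.7417.
Sum = Σ Δs_i · f(s_i).
Sum ≈ 14.0878.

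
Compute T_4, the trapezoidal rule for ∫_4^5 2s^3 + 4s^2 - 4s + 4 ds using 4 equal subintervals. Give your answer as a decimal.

252.15625

Δs = (5 − 4)/4 = 0.25.
f(4) = 180, f(4.25) = 212.78125, f(4.5) = 249.25, f(4.75) = 289.59375, f(5) = 334.
T_4 = (Δs/2)·[f(s_0) + 2f(s_1) + 2f(s_2) + 2f(s_3) + f(s_4)].
Sum = 252.15625.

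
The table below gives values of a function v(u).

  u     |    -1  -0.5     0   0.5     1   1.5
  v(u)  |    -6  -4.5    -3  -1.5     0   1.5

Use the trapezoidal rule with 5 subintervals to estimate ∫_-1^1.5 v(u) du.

Δu = 0.5.
T_5 = (0.5/2)·[(-6) + 2·(-4.5) + 2·(-3) + 2·(-1.5) + 2·0 + 1.5] = -5.625.

-5.625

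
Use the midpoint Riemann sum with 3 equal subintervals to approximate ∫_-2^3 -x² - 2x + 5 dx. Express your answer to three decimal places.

Δx = (3 − (-2))/3 = 5/3.
Midpoints: -7/6, 0.5, 13/6.
f(-7/6) = 215/36, f(0.5) = 3.75, f(13/6) = -145/36.
Sum = Δx · [f(-7/6) + f(0.5) + f(13/6)].
Sum ≈ 9.491.

9.491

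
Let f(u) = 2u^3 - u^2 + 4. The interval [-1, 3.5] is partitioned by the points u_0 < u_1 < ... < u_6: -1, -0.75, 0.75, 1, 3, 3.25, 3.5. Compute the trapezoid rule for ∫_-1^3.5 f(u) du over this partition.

Subinterval widths: 0.25, 1.5, 0.25, 2, 0.25, 0.25.
f(-1) = 1, f(-0.75) = 2.59375, f(0.75) = 4.28125, f(1) = 5, f(3) = 49, f(3.25) = 62.09375, f(3.5) = 77.5.
On each subinterval the trapezoid contributes (Δu_i/2)·[f(u_{i-1}) + f(u_i)].
Sum = 92.1015625.

92.1015625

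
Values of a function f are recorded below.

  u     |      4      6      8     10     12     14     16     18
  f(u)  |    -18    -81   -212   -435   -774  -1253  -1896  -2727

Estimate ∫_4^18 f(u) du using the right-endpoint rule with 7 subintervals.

-14756

Δu = 2.
Sum = 2·[(-81) + (-212) + (-435) + (-774) + (-1253) + (-1896) + (-2727)] = -14756.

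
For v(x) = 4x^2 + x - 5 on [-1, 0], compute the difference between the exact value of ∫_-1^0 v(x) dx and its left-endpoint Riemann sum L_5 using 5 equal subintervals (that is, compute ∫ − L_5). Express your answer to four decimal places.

-0.3267

Exact integral: ∫_-1^0 v(x) dx ≈ -4.166667.
L_5 = -3.84.
Error ≈ -4.166667 − (-3.84) ≈ -0.3267.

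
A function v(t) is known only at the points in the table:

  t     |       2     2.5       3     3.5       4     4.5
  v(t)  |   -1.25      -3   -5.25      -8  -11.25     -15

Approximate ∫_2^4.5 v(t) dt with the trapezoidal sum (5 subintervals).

-17.8125

Δt = 0.5.
T_5 = (0.5/2)·[(-1.25) + 2·(-3) + 2·(-5.25) + 2·(-8) + 2·(-11.25) + (-15)] = -17.8125.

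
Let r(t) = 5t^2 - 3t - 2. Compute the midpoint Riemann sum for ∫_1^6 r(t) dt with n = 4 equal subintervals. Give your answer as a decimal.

292.578125

Δt = (6 − 1)/4 = 1.25.
Midpoints: 1.625, 2.875, 4.125, 5.375.
r(1.625) = 6.328125, r(2.875) = 30.703125, r(4.125) = 70.703125, r(5.375) = 126.328125.
Sum = Δt · [r(1.625) + r(2.875) + r(4.125) + r(5.375)].
Sum = 292.578125.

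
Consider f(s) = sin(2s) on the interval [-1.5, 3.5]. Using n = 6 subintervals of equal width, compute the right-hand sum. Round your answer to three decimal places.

Δs = (3.5 − (-1.5))/6 = 5/6.
Right endpoints: -2/3, 1/6, 1, 11/6, 8/3, 3.5.
f(-2/3) ≈ -0.972, f(1/6) ≈ 0.327, f(1) ≈ 0.909, f(11/6) ≈ -0.501, f(8/3) ≈ -0.813, f(3.5) ≈ 0.657.
Sum = Δs · [f(-2/3) + f(1/6) + f(1) + ...].
Sum ≈ -0.328.

-0.328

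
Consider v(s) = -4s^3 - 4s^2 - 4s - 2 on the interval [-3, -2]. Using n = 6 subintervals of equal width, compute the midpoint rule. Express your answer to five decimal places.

Δs = (-2 − (-3))/6 = 1/6.
Midpoints: -35/12, -2.75, -31/12, -29/12, -2.25, -25/12.
v(-35/12) = 32351/432, v(-2.75) = 61.9375, v(-31/12) = 21859/432, v(-29/12) = 17609/432, v(-2.25) = 32.3125, v(-25/12) = 10861/432.
Sum = Δs · [v(-35/12) + v(-2.75) + v(-31/12) + ...].
Sum ≈ 47.60648.

47.60648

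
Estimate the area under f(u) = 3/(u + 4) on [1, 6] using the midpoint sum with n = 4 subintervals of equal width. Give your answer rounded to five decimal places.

Δu = (6 − 1)/4 = 1.25.
Midpoints: 1.625, 2.875, 4.125, 5.375.
f(1.625) = 8/15, f(2.875) = 24/55, f(4.125) = 24/65, f(5.375) = 0.32.
Sum = Δu · [f(1.625) + f(2.875) + f(4.125) + f(5.375)].
Sum ≈ 2.07366.

2.07366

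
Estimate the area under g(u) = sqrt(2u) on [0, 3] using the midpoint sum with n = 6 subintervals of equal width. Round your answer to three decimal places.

Δu = (3 − 0)/6 = 0.5.
Midpoints: 0.25, 0.75, 1.25, 1.75, 2.25, 2.75.
g(0.25) ≈ 0.707, g(0.75) ≈ 1.225, g(1.25) ≈ 1.581, g(1.75) ≈ 1.871, g(2.25) ≈ 2.121, g(2.75) ≈ 2.345.
Sum = Δu · [g(0.25) + g(0.75) + g(1.25) + ...].
Sum ≈ 4.925.

4.925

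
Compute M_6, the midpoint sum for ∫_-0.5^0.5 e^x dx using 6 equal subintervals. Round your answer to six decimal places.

1.040985

Δx = (0.5 − (-0.5))/6 = 1/6.
Midpoints: -5/12, -0.25, -1/12, 1/12, 0.25, 5/12.
f(-5/12) ≈ 0.659241, f(-0.25) ≈ 0.778801, f(-1/12) ≈ 0.920044, f(1/12) ≈ 1.086904, f(0.25) ≈ 1.284025, f(5/12) ≈ 1.516897.
Sum = Δx · [f(-5/12) + f(-0.25) + f(-1/12) + ...].
Sum ≈ 1.040985.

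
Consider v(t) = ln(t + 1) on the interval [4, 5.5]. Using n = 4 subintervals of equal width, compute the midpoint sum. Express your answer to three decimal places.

2.620

Δt = (5.5 − 4)/4 = 0.375.
Midpoints: 4.1875, 4.5625, 4.9375, 5.3125.
v(4.1875) ≈ 1.646, v(4.5625) ≈ 1.716, v(4.9375) ≈ 1.781, v(5.3125) ≈ 1.843.
Sum = Δt · [v(4.1875) + v(4.5625) + v(4.9375) + v(5.3125)].
Sum ≈ 2.620.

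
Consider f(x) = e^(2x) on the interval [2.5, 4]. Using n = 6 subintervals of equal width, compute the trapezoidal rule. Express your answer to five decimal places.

1445.65588

Δx = (4 − 2.5)/6 = 0.25.
f(2.5) ≈ 148.41316, f(2.75) ≈ 244.69193, f(3) ≈ 403.42879, f(3.25) ≈ 665.14163, f(3.5) ≈ 1096.63316, f(3.75) ≈ 1808.04241, f(4) ≈ 2980.95799.
T_6 = (Δx/2)·[f(x_0) + 2f(x_1) + ... + 2f(x_{5}) + f(x_6)].
Sum ≈ 1445.65588.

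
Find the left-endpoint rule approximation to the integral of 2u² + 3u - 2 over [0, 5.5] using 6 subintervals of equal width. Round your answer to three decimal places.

111.541

Δu = (5.5 − 0)/6 = 11/12.
Left endpoints: 0, 11/12, 11/6, 2.75, 11/3, 55/12.
f(0) = -2, f(11/12) = 175/72, f(11/6) = 92/9, f(2.75) = 21.375, f(11/3) = 323/9, f(55/12) = 3871/72.
Sum = Δu · [f(0) + f(11/12) + f(11/6) + ...].
Sum ≈ 111.541.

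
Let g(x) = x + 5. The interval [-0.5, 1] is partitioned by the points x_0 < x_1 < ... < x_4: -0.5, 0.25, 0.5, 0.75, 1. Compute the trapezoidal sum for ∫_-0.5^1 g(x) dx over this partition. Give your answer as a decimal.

7.875

Subinterval widths: 0.75, 0.25, 0.25, 0.25.
g(-0.5) = 4.5, g(0.25) = 5.25, g(0.5) = 5.5, g(0.75) = 5.75, g(1) = 6.
On each subinterval the trapezoid contributes (Δx_i/2)·[g(x_{i-1}) + g(x_i)].
Sum = 7.875.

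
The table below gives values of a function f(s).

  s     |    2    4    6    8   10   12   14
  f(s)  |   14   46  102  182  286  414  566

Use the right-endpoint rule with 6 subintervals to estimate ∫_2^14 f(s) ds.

Δs = 2.
Sum = 2·[46 + 102 + 182 + 286 + 414 + 566] = 3192.

3192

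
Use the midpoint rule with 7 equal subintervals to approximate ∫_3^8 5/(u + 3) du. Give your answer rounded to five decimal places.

Δu = (8 − 3)/7 = 5/7.
Midpoints: 47/14, 57/14, 67/14, 5.5, 87/14, 97/14, 107/14.
f(47/14) = 70/89, f(57/14) = 70/99, f(67/14) = 70/109, f(5.5) = 10/17, f(87/14) = 70/129, f(97/14) = 70/139, f(107/14) = 70/149.
Sum = Δu · [f(47/14) + f(57/14) + f(67/14) + ...].
Sum ≈ 3.02861.

3.02861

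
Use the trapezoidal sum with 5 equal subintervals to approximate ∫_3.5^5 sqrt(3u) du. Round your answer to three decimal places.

5.349

Δu = (5 − 3.5)/5 = 0.3.
f(3.5) ≈ 3.240, f(3.8) ≈ 3.376, f(4.1) ≈ 3.507, f(4.4) ≈ 3.633, f(4.7) ≈ 3.755, f(5) ≈ 3.873.
T_5 = (Δu/2)·[f(u_0) + 2f(u_1) + ... + 2f(u_{4}) + f(u_5)].
Sum ≈ 5.349.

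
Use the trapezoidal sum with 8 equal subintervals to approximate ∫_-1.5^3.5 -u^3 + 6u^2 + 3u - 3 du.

57.2265625

Δu = (3.5 − (-1.5))/8 = 0.625.
f(-1.5) = 9.375, f(-0.875) = -185/512, f(-0.25) = -3.359375, f(0.375) = -555/512, f(1) = 5, f(1.625) = 6875/512, f(2.25) = 22.734375, f(2.875) = 16105/512, f(3.5) = 38.125.
T_8 = (Δu/2)·[f(u_0) + 2f(u_1) + ... + 2f(u_{7}) + f(u_8)].
Sum = 57.2265625.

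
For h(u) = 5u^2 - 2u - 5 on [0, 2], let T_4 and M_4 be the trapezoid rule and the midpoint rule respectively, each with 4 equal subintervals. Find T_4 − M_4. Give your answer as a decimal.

0.625

T_4 = -0.25.
M_4 = -0.875.
T_4 − M_4 = 0.625.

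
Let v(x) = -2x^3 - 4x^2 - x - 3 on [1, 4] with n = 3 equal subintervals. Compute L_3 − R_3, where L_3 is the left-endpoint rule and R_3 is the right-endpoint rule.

189

L_3 = -143.
R_3 = -332.
L_3 − R_3 = 189.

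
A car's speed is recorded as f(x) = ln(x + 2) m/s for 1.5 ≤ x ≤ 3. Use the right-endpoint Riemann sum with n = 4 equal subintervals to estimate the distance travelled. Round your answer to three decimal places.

2.228

Δx = (3 − 1.5)/4 = 0.375.
Right endpoints: 1.875, 2.25, 2.625, 3.
f(1.875) ≈ 1.355, f(2.25) ≈ 1.447, f(2.625) ≈ 1.531, f(3) ≈ 1.609.
Sum = Δx · [f(1.875) + f(2.25) + f(2.625) + f(3)].
Sum ≈ 2.228.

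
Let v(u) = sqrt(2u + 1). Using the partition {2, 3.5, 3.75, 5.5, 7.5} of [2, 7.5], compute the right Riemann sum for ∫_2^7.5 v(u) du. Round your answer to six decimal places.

19.033688

Subinterval widths: 1.5, 0.25, 1.75, 2.
Right endpoints: 3.5, 3.75, 5.5, 7.5.
v(3.5) ≈ 2.828427, v(3.75) ≈ 2.915476, v(5.5) ≈ 3.464102, v(7.5) ≈ 4.000000.
Sum = Σ Δu_i · v(u_i).
Sum ≈ 19.033688.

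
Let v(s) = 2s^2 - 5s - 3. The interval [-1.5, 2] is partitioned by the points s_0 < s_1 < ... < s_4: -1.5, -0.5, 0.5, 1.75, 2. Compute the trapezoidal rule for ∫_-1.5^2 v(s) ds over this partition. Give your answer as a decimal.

-5.96875

Subinterval widths: 1, 1, 1.25, 0.25.
v(-1.5) = 9, v(-0.5) = 0, v(0.5) = -5, v(1.75) = -5.625, v(2) = -5.
On each subinterval the trapezoid contributes (Δs_i/2)·[v(s_{i-1}) + v(s_i)].
Sum = -5.96875.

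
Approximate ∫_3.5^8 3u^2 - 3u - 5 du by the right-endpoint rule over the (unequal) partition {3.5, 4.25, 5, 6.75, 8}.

467.34375

Subinterval widths: 0.75, 0.75, 1.75, 1.25.
Right endpoints: 4.25, 5, 6.75, 8.
f(4.25) = 36.4375, f(5) = 55, f(6.75) = 111.4375, f(8) = 163.
Sum = Σ Δu_i · f(u_i).
Sum = 467.34375.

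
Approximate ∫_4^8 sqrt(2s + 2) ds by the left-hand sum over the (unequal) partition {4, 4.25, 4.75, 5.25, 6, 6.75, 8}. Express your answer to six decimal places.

Subinterval widths: 0.25, 0.5, 0.5, 0.75, 0.75, 1.25.
Left endpoints: 4, 4.25, 4.75, 5.25, 6, 6.75.
f(4) ≈ 3.162278, f(4.25) ≈ 3.240370, f(4.75) ≈ 3.391165, f(5.25) ≈ 3.535534, f(6) ≈ 3.741657, f(6.75) ≈ 3.937004.
Sum = Σ Δs_i · f(s_i).
Sum ≈ 14.485485.

14.485485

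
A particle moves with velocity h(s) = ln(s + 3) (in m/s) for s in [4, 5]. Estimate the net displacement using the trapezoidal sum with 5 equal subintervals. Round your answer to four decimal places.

Δs = (5 − 4)/5 = 0.2.
h(4) ≈ 1.9459, h(4.2) ≈ 1.9741, h(4.4) ≈ 2.0015, h(4.6) ≈ 2.0281, h(4.8) ≈ 2.0541, h(5) ≈ 2.0794.
T_5 = (Δs/2)·[h(s_0) + 2h(s_1) + ... + 2h(s_{4}) + h(s_5)].
Sum ≈ 2.0141.

2.0141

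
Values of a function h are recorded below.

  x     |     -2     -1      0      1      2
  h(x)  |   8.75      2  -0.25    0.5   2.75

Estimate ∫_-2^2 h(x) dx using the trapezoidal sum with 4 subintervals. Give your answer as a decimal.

8

Δx = 1.
T_4 = (1/2)·[8.75 + 2·2 + 2·(-0.25) + 2·0.5 + 2.75] = 8.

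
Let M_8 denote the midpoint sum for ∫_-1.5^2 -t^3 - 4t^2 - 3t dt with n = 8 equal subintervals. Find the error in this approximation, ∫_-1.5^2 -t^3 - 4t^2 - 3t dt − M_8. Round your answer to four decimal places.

-0.2652

Exact integral: ∫_-1.5^2 f(t) dt ≈ -20.526042.
M_8 ≈ -20.260864.
Error ≈ -20.526042 − (-20.260864) ≈ -0.2652.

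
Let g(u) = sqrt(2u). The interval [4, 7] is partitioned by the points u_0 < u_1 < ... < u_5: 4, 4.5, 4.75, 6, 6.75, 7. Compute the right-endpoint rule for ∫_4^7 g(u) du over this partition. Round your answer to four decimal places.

Subinterval widths: 0.5, 0.25, 1.25, 0.75, 0.25.
Right endpoints: 4.5, 4.75, 6, 6.75, 7.
g(4.5) ≈ 3.0000, g(4.75) ≈ 3.0822, g(6) ≈ 3.4641, g(6.75) ≈ 3.6742, g(7) ≈ 3.7417.
Sum = Σ Δu_i · g(u_i).
Sum ≈ 10.2918.

10.2918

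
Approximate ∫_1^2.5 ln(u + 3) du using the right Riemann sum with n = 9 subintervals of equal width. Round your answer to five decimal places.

2.35732

Δu = (2.5 − 1)/9 = 1/6.
Right endpoints: 7/6, 4/3, 1.5, 5/3, 11/6, 2, 13/6, 7/3, 2.5.
f(7/6) ≈ 1.42712, f(4/3) ≈ 1.46634, f(1.5) ≈ 1.50408, f(5/3) ≈ 1.54045, f(11/6) ≈ 1.57554, f(2) ≈ 1.60944, f(13/6) ≈ 1.64223, f(7/3) ≈ 1.67398, f(2.5) ≈ 1.70475.
Sum = Δu · [f(7/6) + f(4/3) + f(1.5) + ...].
Sum ≈ 2.35732.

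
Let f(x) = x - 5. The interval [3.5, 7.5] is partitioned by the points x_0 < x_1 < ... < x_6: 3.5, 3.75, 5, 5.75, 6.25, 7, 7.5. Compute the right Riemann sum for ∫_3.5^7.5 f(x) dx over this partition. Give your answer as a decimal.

Subinterval widths: 0.25, 1.25, 0.75, 0.5, 0.75, 0.5.
Right endpoints: 3.75, 5, 5.75, 6.25, 7, 7.5.
f(3.75) = -1.25, f(5) = 0, f(5.75) = 0.75, f(6.25) = 1.25, f(7) = 2, f(7.5) = 2.5.
Sum = Σ Δx_i · f(x_i).
Sum = 3.625.

3.625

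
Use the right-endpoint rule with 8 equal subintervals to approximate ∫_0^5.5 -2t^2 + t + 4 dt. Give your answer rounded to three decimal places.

-93.564

Δt = (5.5 − 0)/8 = 0.6875.
Right endpoints: 0.6875, 1.375, 2.0625, 2.75, 3.4375, 4.125, 4.8125, 5.5.
f(0.6875) = 3.7421875, f(1.375) = 1.59375, f(2.0625) = -2.4453125, f(2.75) = -8.375, f(3.4375) = -16.1953125, f(4.125) = -25.90625, f(4.8125) = -37.5078125, f(5.5) = -51.
Sum = Δt · [f(0.6875) + f(1.375) + f(2.0625) + ...].
Sum ≈ -93.564.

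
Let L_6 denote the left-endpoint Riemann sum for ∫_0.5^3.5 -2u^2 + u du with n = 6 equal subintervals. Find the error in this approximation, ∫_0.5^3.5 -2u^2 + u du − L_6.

Exact integral: ∫_0.5^3.5 f(u) du = -22.5.
L_6 = -17.5.
Error = -22.5 − (-17.5) = -5.

-5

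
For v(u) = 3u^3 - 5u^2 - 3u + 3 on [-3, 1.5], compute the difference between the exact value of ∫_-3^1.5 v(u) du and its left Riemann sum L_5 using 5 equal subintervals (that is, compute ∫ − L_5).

Exact integral: ∫_-3^1.5 v(u) du = -83.953125.
L_5 = -141.21.
Error = -83.953125 − (-141.21) = 57.256875.

57.256875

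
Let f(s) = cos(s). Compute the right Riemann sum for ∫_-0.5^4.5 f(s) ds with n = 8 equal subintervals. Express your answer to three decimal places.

-0.822

Δs = (4.5 − (-0.5))/8 = 0.625.
Right endpoints: 0.125, 0.75, 1.375, 2, 2.625, 3.25, 3.875, 4.5.
f(0.125) ≈ 0.992, f(0.75) ≈ 0.732, f(1.375) ≈ 0.195, f(2) ≈ -0.416, f(2.625) ≈ -0.870, f(3.25) ≈ -0.994, f(3.875) ≈ -0.743, f(4.5) ≈ -0.211.
Sum = Δs · [f(0.125) + f(0.75) + f(1.375) + ...].
Sum ≈ -0.822.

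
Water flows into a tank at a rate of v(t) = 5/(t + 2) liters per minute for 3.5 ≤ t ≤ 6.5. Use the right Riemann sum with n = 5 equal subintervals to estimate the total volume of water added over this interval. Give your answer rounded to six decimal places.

Δt = (6.5 − 3.5)/5 = 0.6.
Right endpoints: 4.1, 4.7, 5.3, 5.9, 6.5.
v(4.1) = 50/61, v(4.7) = 50/67, v(5.3) = 50/73, v(5.9) = 50/79, v(6.5) = 10/17.
Sum = Δt · [v(4.1) + v(4.7) + v(5.3) + v(5.9) + v(6.5)].
Sum ≈ 2.083211.

2.083211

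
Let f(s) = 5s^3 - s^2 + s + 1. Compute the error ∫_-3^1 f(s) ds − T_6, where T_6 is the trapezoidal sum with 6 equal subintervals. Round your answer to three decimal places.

Exact integral: ∫_-3^1 f(s) ds ≈ -109.33333.
T_6 ≈ -114.07407.
Error ≈ -109.33333 − (-114.07407) ≈ 4.741.

4.741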